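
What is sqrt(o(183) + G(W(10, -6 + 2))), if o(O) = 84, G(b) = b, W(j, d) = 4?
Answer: 2*sqrt(22) ≈ 9.3808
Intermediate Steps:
sqrt(o(183) + G(W(10, -6 + 2))) = sqrt(84 + 4) = sqrt(88) = 2*sqrt(22)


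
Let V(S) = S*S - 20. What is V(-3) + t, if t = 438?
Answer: 427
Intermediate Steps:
V(S) = -20 + S² (V(S) = S² - 20 = -20 + S²)
V(-3) + t = (-20 + (-3)²) + 438 = (-20 + 9) + 438 = -11 + 438 = 427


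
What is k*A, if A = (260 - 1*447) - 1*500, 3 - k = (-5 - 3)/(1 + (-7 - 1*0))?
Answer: -1145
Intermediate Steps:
k = 5/3 (k = 3 - (-5 - 3)/(1 + (-7 - 1*0)) = 3 - (-8)/(1 + (-7 + 0)) = 3 - (-8)/(1 - 7) = 3 - (-8)/(-6) = 3 - (-8)*(-1)/6 = 3 - 1*4/3 = 3 - 4/3 = 5/3 ≈ 1.6667)
A = -687 (A = (260 - 447) - 500 = -187 - 500 = -687)
k*A = (5/3)*(-687) = -1145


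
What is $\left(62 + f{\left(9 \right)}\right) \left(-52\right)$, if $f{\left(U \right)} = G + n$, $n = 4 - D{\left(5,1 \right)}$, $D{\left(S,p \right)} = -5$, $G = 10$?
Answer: $-4212$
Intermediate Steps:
$n = 9$ ($n = 4 - -5 = 4 + 5 = 9$)
$f{\left(U \right)} = 19$ ($f{\left(U \right)} = 10 + 9 = 19$)
$\left(62 + f{\left(9 \right)}\right) \left(-52\right) = \left(62 + 19\right) \left(-52\right) = 81 \left(-52\right) = -4212$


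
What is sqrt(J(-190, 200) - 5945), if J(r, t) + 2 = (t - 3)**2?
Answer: sqrt(32862) ≈ 181.28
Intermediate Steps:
J(r, t) = -2 + (-3 + t)**2 (J(r, t) = -2 + (t - 3)**2 = -2 + (-3 + t)**2)
sqrt(J(-190, 200) - 5945) = sqrt((-2 + (-3 + 200)**2) - 5945) = sqrt((-2 + 197**2) - 5945) = sqrt((-2 + 38809) - 5945) = sqrt(38807 - 5945) = sqrt(32862)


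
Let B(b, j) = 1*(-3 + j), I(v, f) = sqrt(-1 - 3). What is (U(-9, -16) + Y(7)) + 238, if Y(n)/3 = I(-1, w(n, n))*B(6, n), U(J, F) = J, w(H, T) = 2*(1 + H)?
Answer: 229 + 24*I ≈ 229.0 + 24.0*I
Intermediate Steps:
w(H, T) = 2 + 2*H
I(v, f) = 2*I (I(v, f) = sqrt(-4) = 2*I)
B(b, j) = -3 + j
Y(n) = 6*I*(-3 + n) (Y(n) = 3*((2*I)*(-3 + n)) = 3*(2*I*(-3 + n)) = 6*I*(-3 + n))
(U(-9, -16) + Y(7)) + 238 = (-9 + 6*I*(-3 + 7)) + 238 = (-9 + 6*I*4) + 238 = (-9 + 24*I) + 238 = 229 + 24*I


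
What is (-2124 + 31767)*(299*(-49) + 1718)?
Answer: -383372919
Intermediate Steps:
(-2124 + 31767)*(299*(-49) + 1718) = 29643*(-14651 + 1718) = 29643*(-12933) = -383372919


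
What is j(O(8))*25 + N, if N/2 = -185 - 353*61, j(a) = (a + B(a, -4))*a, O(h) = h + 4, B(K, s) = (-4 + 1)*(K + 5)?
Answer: -55136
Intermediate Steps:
B(K, s) = -15 - 3*K (B(K, s) = -3*(5 + K) = -15 - 3*K)
O(h) = 4 + h
j(a) = a*(-15 - 2*a) (j(a) = (a + (-15 - 3*a))*a = (-15 - 2*a)*a = a*(-15 - 2*a))
N = -43436 (N = 2*(-185 - 353*61) = 2*(-185 - 21533) = 2*(-21718) = -43436)
j(O(8))*25 + N = -(4 + 8)*(15 + 2*(4 + 8))*25 - 43436 = -1*12*(15 + 2*12)*25 - 43436 = -1*12*(15 + 24)*25 - 43436 = -1*12*39*25 - 43436 = -468*25 - 43436 = -11700 - 43436 = -55136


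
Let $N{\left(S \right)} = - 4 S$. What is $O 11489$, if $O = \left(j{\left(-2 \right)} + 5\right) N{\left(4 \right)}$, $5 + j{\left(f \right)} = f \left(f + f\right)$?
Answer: $-1470592$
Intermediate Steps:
$j{\left(f \right)} = -5 + 2 f^{2}$ ($j{\left(f \right)} = -5 + f \left(f + f\right) = -5 + f 2 f = -5 + 2 f^{2}$)
$O = -128$ ($O = \left(\left(-5 + 2 \left(-2\right)^{2}\right) + 5\right) \left(\left(-4\right) 4\right) = \left(\left(-5 + 2 \cdot 4\right) + 5\right) \left(-16\right) = \left(\left(-5 + 8\right) + 5\right) \left(-16\right) = \left(3 + 5\right) \left(-16\right) = 8 \left(-16\right) = -128$)
$O 11489 = \left(-128\right) 11489 = -1470592$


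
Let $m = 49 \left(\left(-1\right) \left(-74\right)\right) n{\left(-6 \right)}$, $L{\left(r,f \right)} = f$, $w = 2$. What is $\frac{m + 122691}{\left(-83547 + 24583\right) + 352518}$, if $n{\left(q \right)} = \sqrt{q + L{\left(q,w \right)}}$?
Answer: $\frac{122691}{293554} + \frac{3626 i}{146777} \approx 0.41795 + 0.024704 i$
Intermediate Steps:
$n{\left(q \right)} = \sqrt{2 + q}$ ($n{\left(q \right)} = \sqrt{q + 2} = \sqrt{2 + q}$)
$m = 7252 i$ ($m = 49 \left(\left(-1\right) \left(-74\right)\right) \sqrt{2 - 6} = 49 \cdot 74 \sqrt{-4} = 3626 \cdot 2 i = 7252 i \approx 7252.0 i$)
$\frac{m + 122691}{\left(-83547 + 24583\right) + 352518} = \frac{7252 i + 122691}{\left(-83547 + 24583\right) + 352518} = \frac{122691 + 7252 i}{-58964 + 352518} = \frac{122691 + 7252 i}{293554} = \left(122691 + 7252 i\right) \frac{1}{293554} = \frac{122691}{293554} + \frac{3626 i}{146777}$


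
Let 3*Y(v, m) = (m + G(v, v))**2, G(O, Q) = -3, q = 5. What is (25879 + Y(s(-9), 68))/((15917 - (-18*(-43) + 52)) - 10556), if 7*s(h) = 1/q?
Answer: 81862/13605 ≈ 6.0171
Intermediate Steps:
s(h) = 1/35 (s(h) = (1/7)/5 = (1/7)*(1/5) = 1/35)
Y(v, m) = (-3 + m)**2/3 (Y(v, m) = (m - 3)**2/3 = (-3 + m)**2/3)
(25879 + Y(s(-9), 68))/((15917 - (-18*(-43) + 52)) - 10556) = (25879 + (-3 + 68)**2/3)/((15917 - (-18*(-43) + 52)) - 10556) = (25879 + (1/3)*65**2)/((15917 - (774 + 52)) - 10556) = (25879 + (1/3)*4225)/((15917 - 1*826) - 10556) = (25879 + 4225/3)/((15917 - 826) - 10556) = 81862/(3*(15091 - 10556)) = (81862/3)/4535 = (81862/3)*(1/4535) = 81862/13605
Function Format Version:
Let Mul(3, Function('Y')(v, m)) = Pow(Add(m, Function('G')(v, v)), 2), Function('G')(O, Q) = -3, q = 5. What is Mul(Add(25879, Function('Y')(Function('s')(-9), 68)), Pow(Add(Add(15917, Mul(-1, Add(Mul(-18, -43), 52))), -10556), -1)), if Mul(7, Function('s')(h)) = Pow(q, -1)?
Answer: Rational(81862, 13605) ≈ 6.0171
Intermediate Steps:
Function('s')(h) = Rational(1, 35) (Function('s')(h) = Mul(Rational(1, 7), Pow(5, -1)) = Mul(Rational(1, 7), Rational(1, 5)) = Rational(1, 35))
Function('Y')(v, m) = Mul(Rational(1, 3), Pow(Add(-3, m), 2)) (Function('Y')(v, m) = Mul(Rational(1, 3), Pow(Add(m, -3), 2)) = Mul(Rational(1, 3), Pow(Add(-3, m), 2)))
Mul(Add(25879, Function('Y')(Function('s')(-9), 68)), Pow(Add(Add(15917, Mul(-1, Add(Mul(-18, -43), 52))), -10556), -1)) = Mul(Add(25879, Mul(Rational(1, 3), Pow(Add(-3, 68), 2))), Pow(Add(Add(15917, Mul(-1, Add(Mul(-18, -43), 52))), -10556), -1)) = Mul(Add(25879, Mul(Rational(1, 3), Pow(65, 2))), Pow(Add(Add(15917, Mul(-1, Add(774, 52))), -10556), -1)) = Mul(Add(25879, Mul(Rational(1, 3), 4225)), Pow(Add(Add(15917, Mul(-1, 826)), -10556), -1)) = Mul(Add(25879, Rational(4225, 3)), Pow(Add(Add(15917, -826), -10556), -1)) = Mul(Rational(81862, 3), Pow(Add(15091, -10556), -1)) = Mul(Rational(81862, 3), Pow(4535, -1)) = Mul(Rational(81862, 3), Rational(1, 4535)) = Rational(81862, 13605)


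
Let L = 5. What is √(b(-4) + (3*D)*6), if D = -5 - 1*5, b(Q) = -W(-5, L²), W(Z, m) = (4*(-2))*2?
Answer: 2*I*√41 ≈ 12.806*I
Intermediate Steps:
W(Z, m) = -16 (W(Z, m) = -8*2 = -16)
b(Q) = 16 (b(Q) = -1*(-16) = 16)
D = -10 (D = -5 - 5 = -10)
√(b(-4) + (3*D)*6) = √(16 + (3*(-10))*6) = √(16 - 30*6) = √(16 - 180) = √(-164) = 2*I*√41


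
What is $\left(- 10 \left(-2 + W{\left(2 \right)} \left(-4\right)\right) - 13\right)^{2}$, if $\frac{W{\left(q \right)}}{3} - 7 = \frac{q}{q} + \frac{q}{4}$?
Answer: $1054729$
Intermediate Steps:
$W{\left(q \right)} = 24 + \frac{3 q}{4}$ ($W{\left(q \right)} = 21 + 3 \left(\frac{q}{q} + \frac{q}{4}\right) = 21 + 3 \left(1 + q \frac{1}{4}\right) = 21 + 3 \left(1 + \frac{q}{4}\right) = 21 + \left(3 + \frac{3 q}{4}\right) = 24 + \frac{3 q}{4}$)
$\left(- 10 \left(-2 + W{\left(2 \right)} \left(-4\right)\right) - 13\right)^{2} = \left(- 10 \left(-2 + \left(24 + \frac{3}{4} \cdot 2\right) \left(-4\right)\right) - 13\right)^{2} = \left(- 10 \left(-2 + \left(24 + \frac{3}{2}\right) \left(-4\right)\right) - 13\right)^{2} = \left(- 10 \left(-2 + \frac{51}{2} \left(-4\right)\right) - 13\right)^{2} = \left(- 10 \left(-2 - 102\right) - 13\right)^{2} = \left(\left(-10\right) \left(-104\right) - 13\right)^{2} = \left(1040 - 13\right)^{2} = 1027^{2} = 1054729$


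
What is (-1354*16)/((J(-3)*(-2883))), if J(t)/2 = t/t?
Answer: 10832/2883 ≈ 3.7572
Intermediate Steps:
J(t) = 2 (J(t) = 2*(t/t) = 2*1 = 2)
(-1354*16)/((J(-3)*(-2883))) = (-1354*16)/((2*(-2883))) = -21664/(-5766) = -21664*(-1/5766) = 10832/2883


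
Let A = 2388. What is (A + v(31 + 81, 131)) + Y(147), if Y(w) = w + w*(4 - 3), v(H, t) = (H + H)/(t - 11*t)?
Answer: 1756598/655 ≈ 2681.8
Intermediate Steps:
v(H, t) = -H/(5*t) (v(H, t) = (2*H)/((-10*t)) = (2*H)*(-1/(10*t)) = -H/(5*t))
Y(w) = 2*w (Y(w) = w + w*1 = w + w = 2*w)
(A + v(31 + 81, 131)) + Y(147) = (2388 - 1/5*(31 + 81)/131) + 2*147 = (2388 - 1/5*112*1/131) + 294 = (2388 - 112/655) + 294 = 1564028/655 + 294 = 1756598/655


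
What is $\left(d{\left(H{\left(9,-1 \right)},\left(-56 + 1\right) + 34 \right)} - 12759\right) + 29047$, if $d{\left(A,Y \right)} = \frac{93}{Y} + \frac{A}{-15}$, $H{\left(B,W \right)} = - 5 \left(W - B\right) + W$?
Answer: $\frac{1709432}{105} \approx 16280.0$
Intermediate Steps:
$H{\left(B,W \right)} = - 4 W + 5 B$ ($H{\left(B,W \right)} = \left(- 5 W + 5 B\right) + W = - 4 W + 5 B$)
$d{\left(A,Y \right)} = \frac{93}{Y} - \frac{A}{15}$ ($d{\left(A,Y \right)} = \frac{93}{Y} + A \left(- \frac{1}{15}\right) = \frac{93}{Y} - \frac{A}{15}$)
$\left(d{\left(H{\left(9,-1 \right)},\left(-56 + 1\right) + 34 \right)} - 12759\right) + 29047 = \left(\left(\frac{93}{\left(-56 + 1\right) + 34} - \frac{\left(-4\right) \left(-1\right) + 5 \cdot 9}{15}\right) - 12759\right) + 29047 = \left(\left(\frac{93}{-55 + 34} - \frac{4 + 45}{15}\right) - 12759\right) + 29047 = \left(\left(\frac{93}{-21} - \frac{49}{15}\right) - 12759\right) + 29047 = \left(\left(93 \left(- \frac{1}{21}\right) - \frac{49}{15}\right) - 12759\right) + 29047 = \left(\left(- \frac{31}{7} - \frac{49}{15}\right) - 12759\right) + 29047 = \left(- \frac{808}{105} - 12759\right) + 29047 = - \frac{1340503}{105} + 29047 = \frac{1709432}{105}$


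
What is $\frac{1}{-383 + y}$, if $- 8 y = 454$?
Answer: $- \frac{4}{1759} \approx -0.002274$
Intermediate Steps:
$y = - \frac{227}{4}$ ($y = \left(- \frac{1}{8}\right) 454 = - \frac{227}{4} \approx -56.75$)
$\frac{1}{-383 + y} = \frac{1}{-383 - \frac{227}{4}} = \frac{1}{- \frac{1759}{4}} = - \frac{4}{1759}$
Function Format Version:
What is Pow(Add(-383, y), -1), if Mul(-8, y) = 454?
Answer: Rational(-4, 1759) ≈ -0.0022740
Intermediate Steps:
y = Rational(-227, 4) (y = Mul(Rational(-1, 8), 454) = Rational(-227, 4) ≈ -56.750)
Pow(Add(-383, y), -1) = Pow(Add(-383, Rational(-227, 4)), -1) = Pow(Rational(-1759, 4), -1) = Rational(-4, 1759)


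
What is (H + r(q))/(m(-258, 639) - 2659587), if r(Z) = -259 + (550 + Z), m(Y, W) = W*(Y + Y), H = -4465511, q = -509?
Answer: 4465729/2989311 ≈ 1.4939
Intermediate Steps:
m(Y, W) = 2*W*Y (m(Y, W) = W*(2*Y) = 2*W*Y)
r(Z) = 291 + Z
(H + r(q))/(m(-258, 639) - 2659587) = (-4465511 + (291 - 509))/(2*639*(-258) - 2659587) = (-4465511 - 218)/(-329724 - 2659587) = -4465729/(-2989311) = -4465729*(-1/2989311) = 4465729/2989311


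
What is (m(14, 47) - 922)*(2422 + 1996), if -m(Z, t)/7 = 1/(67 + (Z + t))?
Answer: -260712807/64 ≈ -4.0736e+6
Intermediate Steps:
m(Z, t) = -7/(67 + Z + t) (m(Z, t) = -7/(67 + (Z + t)) = -7/(67 + Z + t))
(m(14, 47) - 922)*(2422 + 1996) = (-7/(67 + 14 + 47) - 922)*(2422 + 1996) = (-7/128 - 922)*4418 = -118023/128*4418 = -260712807/64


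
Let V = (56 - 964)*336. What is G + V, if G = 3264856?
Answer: 2959768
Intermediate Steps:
V = -305088 (V = -908*336 = -305088)
G + V = 3264856 - 305088 = 2959768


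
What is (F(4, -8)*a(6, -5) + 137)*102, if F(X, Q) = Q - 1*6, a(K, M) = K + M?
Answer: 12546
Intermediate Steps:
F(X, Q) = -6 + Q (F(X, Q) = Q - 6 = -6 + Q)
(F(4, -8)*a(6, -5) + 137)*102 = ((-6 - 8)*(6 - 5) + 137)*102 = (-14*1 + 137)*102 = (-14 + 137)*102 = 123*102 = 12546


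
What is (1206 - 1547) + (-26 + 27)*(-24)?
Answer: -365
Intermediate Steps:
(1206 - 1547) + (-26 + 27)*(-24) = -341 + 1*(-24) = -341 - 24 = -365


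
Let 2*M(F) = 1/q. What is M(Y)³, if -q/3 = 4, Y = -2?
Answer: -1/13824 ≈ -7.2338e-5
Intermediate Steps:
q = -12 (q = -3*4 = -12)
M(F) = -1/24 (M(F) = (½)/(-12) = (½)*(-1/12) = -1/24)
M(Y)³ = (-1/24)³ = -1/13824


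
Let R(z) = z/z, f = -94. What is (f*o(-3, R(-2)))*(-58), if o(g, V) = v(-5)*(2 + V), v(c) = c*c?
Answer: 408900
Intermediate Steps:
R(z) = 1
v(c) = c²
o(g, V) = 50 + 25*V (o(g, V) = (-5)²*(2 + V) = 25*(2 + V) = 50 + 25*V)
(f*o(-3, R(-2)))*(-58) = -94*(50 + 25*1)*(-58) = -94*(50 + 25)*(-58) = -94*75*(-58) = -7050*(-58) = 408900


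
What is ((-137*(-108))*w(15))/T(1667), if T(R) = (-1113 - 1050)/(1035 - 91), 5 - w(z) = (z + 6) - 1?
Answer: 69837120/721 ≈ 96862.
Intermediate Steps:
w(z) = -z (w(z) = 5 - ((z + 6) - 1) = 5 - ((6 + z) - 1) = 5 - (5 + z) = 5 + (-5 - z) = -z)
T(R) = -2163/944
((-137*(-108))*w(15))/T(1667) = ((-137*(-108))*(-1*15))/(-2163/944) = (14796*(-15))*(-944/2163) = -221940*(-944/2163) = 69837120/721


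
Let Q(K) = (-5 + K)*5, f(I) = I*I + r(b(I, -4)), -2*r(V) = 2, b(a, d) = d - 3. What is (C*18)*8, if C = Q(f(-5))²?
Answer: 1299600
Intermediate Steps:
b(a, d) = -3 + d
r(V) = -1 (r(V) = -½*2 = -1)
f(I) = -1 + I² (f(I) = I*I - 1 = I² - 1 = -1 + I²)
Q(K) = -25 + 5*K
C = 9025 (C = (-25 + 5*(-1 + (-5)²))² = (-25 + 5*(-1 + 25))² = (-25 + 5*24)² = (-25 + 120)² = 95² = 9025)
(C*18)*8 = (9025*18)*8 = 162450*8 = 1299600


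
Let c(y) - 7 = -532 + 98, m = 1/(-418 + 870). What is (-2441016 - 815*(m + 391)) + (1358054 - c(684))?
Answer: -633343215/452 ≈ -1.4012e+6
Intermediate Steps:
m = 1/452 ≈ 0.0022124
c(y) = -427 (c(y) = 7 + (-532 + 98) = 7 - 434 = -427)
(-2441016 - 815*(m + 391)) + (1358054 - c(684)) = (-2441016 - 815*(1/452 + 391)) + (1358054 - 1*(-427)) = (-2441016 - 815*176733/452) + (1358054 + 427) = (-2441016 - 144037395/452) + 1358481 = -1247376627/452 + 1358481 = -633343215/452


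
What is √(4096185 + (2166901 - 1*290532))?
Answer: √5972554 ≈ 2443.9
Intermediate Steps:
√(4096185 + (2166901 - 1*290532)) = √(4096185 + (2166901 - 290532)) = √(4096185 + 1876369) = √5972554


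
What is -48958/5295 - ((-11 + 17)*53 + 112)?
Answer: -2325808/5295 ≈ -439.25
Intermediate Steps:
-48958/5295 - ((-11 + 17)*53 + 112) = -48958*1/5295 - (6*53 + 112) = -48958/5295 - (318 + 112) = -48958/5295 - 1*430 = -48958/5295 - 430 = -2325808/5295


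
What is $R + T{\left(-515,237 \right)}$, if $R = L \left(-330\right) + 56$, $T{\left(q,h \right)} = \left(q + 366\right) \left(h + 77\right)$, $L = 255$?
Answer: $-130880$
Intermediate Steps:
$T{\left(q,h \right)} = \left(77 + h\right) \left(366 + q\right)$ ($T{\left(q,h \right)} = \left(366 + q\right) \left(77 + h\right) = \left(77 + h\right) \left(366 + q\right)$)
$R = -84094$ ($R = 255 \left(-330\right) + 56 = -84150 + 56 = -84094$)
$R + T{\left(-515,237 \right)} = -84094 + \left(28182 + 77 \left(-515\right) + 366 \cdot 237 + 237 \left(-515\right)\right) = -84094 + \left(28182 - 39655 + 86742 - 122055\right) = -84094 - 46786 = -130880$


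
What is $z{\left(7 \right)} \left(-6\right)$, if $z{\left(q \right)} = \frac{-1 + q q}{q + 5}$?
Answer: $-24$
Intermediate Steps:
$z{\left(q \right)} = \frac{-1 + q^{2}}{5 + q}$
$z{\left(7 \right)} \left(-6\right) = \frac{-1 + 7^{2}}{5 + 7} \left(-6\right) = \frac{-1 + 49}{12} \left(-6\right) = \frac{1}{12} \cdot 48 \left(-6\right) = 4 \left(-6\right) = -24$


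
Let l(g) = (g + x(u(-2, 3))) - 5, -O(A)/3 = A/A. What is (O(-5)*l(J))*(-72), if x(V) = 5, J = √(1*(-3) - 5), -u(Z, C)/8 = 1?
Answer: 432*I*√2 ≈ 610.94*I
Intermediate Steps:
u(Z, C) = -8 (u(Z, C) = -8*1 = -8)
O(A) = -3 (O(A) = -3*A/A = -3*1 = -3)
J = 2*I*√2 (J = √(-3 - 5) = √(-8) = 2*I*√2 ≈ 2.8284*I)
l(g) = g (l(g) = (g + 5) - 5 = (5 + g) - 5 = g)
(O(-5)*l(J))*(-72) = -6*I*√2*(-72) = 432*I*√2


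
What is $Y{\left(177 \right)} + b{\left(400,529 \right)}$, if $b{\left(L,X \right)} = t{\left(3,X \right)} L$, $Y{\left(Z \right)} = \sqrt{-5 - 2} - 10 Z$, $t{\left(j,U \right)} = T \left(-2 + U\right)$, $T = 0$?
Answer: $-1770 + i \sqrt{7} \approx -1770.0 + 2.6458 i$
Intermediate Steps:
$t{\left(j,U \right)} = 0$ ($t{\left(j,U \right)} = 0 \left(-2 + U\right) = 0$)
$Y{\left(Z \right)} = - 10 Z + i \sqrt{7}$ ($Y{\left(Z \right)} = \sqrt{-7} - 10 Z = i \sqrt{7} - 10 Z = - 10 Z + i \sqrt{7}$)
$b{\left(L,X \right)} = 0$ ($b{\left(L,X \right)} = 0 L = 0$)
$Y{\left(177 \right)} + b{\left(400,529 \right)} = \left(\left(-10\right) 177 + i \sqrt{7}\right) + 0 = \left(-1770 + i \sqrt{7}\right) + 0 = -1770 + i \sqrt{7}$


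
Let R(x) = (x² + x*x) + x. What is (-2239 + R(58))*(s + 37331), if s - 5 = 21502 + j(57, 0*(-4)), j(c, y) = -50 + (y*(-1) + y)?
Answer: 267309036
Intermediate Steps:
R(x) = x + 2*x² (R(x) = (x² + x²) + x = 2*x² + x = x + 2*x²)
j(c, y) = -50 (j(c, y) = -50 + (-y + y) = -50 + 0 = -50)
s = 21457 (s = 5 + (21502 - 50) = 5 + 21452 = 21457)
(-2239 + R(58))*(s + 37331) = (-2239 + 58*(1 + 2*58))*(21457 + 37331) = (-2239 + 58*(1 + 116))*58788 = (-2239 + 58*117)*58788 = (-2239 + 6786)*58788 = 4547*58788 = 267309036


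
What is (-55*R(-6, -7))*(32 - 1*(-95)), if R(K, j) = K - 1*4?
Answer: 69850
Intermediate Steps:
R(K, j) = -4 + K (R(K, j) = K - 4 = -4 + K)
(-55*R(-6, -7))*(32 - 1*(-95)) = (-55*(-4 - 6))*(32 - 1*(-95)) = (-55*(-10))*(32 + 95) = 550*127 = 69850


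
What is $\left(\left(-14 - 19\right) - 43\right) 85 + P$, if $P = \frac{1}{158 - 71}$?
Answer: $- \frac{562019}{87} \approx -6460.0$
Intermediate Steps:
$P = \frac{1}{87} \approx 0.011494$
$\left(\left(-14 - 19\right) - 43\right) 85 + P = \left(\left(-14 - 19\right) - 43\right) 85 + \frac{1}{87} = \left(-33 - 43\right) 85 + \frac{1}{87} = \left(-76\right) 85 + \frac{1}{87} = -6460 + \frac{1}{87} = - \frac{562019}{87}$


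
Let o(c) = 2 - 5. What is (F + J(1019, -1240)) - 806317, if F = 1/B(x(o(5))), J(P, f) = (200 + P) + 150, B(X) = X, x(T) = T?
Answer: -2414845/3 ≈ -8.0495e+5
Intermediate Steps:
o(c) = -3
J(P, f) = 350 + P
F = -1/3 (F = 1/(-3) = -1/3 ≈ -0.33333)
(F + J(1019, -1240)) - 806317 = (-1/3 + (350 + 1019)) - 806317 = (-1/3 + 1369) - 806317 = 4106/3 - 806317 = -2414845/3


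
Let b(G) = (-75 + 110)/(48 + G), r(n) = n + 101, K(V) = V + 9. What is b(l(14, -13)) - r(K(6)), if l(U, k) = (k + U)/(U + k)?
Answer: -807/7 ≈ -115.29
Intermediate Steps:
K(V) = 9 + V
l(U, k) = 1 (l(U, k) = (U + k)/(U + k) = 1)
r(n) = 101 + n
b(G) = 35/(48 + G)
b(l(14, -13)) - r(K(6)) = 35/(48 + 1) - (101 + (9 + 6)) = 35/49 - (101 + 15) = 35*(1/49) - 1*116 = 5/7 - 116 = -807/7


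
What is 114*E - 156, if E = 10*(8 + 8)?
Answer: 18084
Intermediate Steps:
E = 160 (E = 10*16 = 160)
114*E - 156 = 114*160 - 156 = 18240 - 156 = 18084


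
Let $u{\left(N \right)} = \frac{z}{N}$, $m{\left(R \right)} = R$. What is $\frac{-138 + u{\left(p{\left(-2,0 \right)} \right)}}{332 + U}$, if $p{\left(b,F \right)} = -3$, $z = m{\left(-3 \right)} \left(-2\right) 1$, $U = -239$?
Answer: $- \frac{140}{93} \approx -1.5054$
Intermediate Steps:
$z = 6$ ($z = \left(-3\right) \left(-2\right) 1 = 6 \cdot 1 = 6$)
$u{\left(N \right)} = \frac{6}{N}$
$\frac{-138 + u{\left(p{\left(-2,0 \right)} \right)}}{332 + U} = \frac{-138 + \frac{6}{-3}}{332 - 239} = \frac{-138 + 6 \left(- \frac{1}{3}\right)}{93} = \left(-138 - 2\right) \frac{1}{93} = \left(-140\right) \frac{1}{93} = - \frac{140}{93}$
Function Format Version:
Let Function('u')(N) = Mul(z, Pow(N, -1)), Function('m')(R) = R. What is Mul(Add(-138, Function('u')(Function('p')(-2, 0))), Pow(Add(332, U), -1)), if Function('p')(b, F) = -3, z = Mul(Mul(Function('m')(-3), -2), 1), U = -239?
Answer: Rational(-140, 93) ≈ -1.5054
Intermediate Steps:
z = 6 (z = Mul(Mul(-3, -2), 1) = Mul(6, 1) = 6)
Function('u')(N) = Mul(6, Pow(N, -1))
Mul(Add(-138, Function('u')(Function('p')(-2, 0))), Pow(Add(332, U), -1)) = Mul(Add(-138, Mul(6, Pow(-3, -1))), Pow(Add(332, -239), -1)) = Mul(Add(-138, Mul(6, Rational(-1, 3))), Pow(93, -1)) = Mul(Add(-138, -2), Rational(1, 93)) = Mul(-140, Rational(1, 93)) = Rational(-140, 93)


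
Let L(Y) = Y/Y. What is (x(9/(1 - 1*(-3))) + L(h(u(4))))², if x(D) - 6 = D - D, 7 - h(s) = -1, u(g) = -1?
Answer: 49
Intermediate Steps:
h(s) = 8 (h(s) = 7 - 1*(-1) = 7 + 1 = 8)
x(D) = 6 (x(D) = 6 + (D - D) = 6 + 0 = 6)
L(Y) = 1
(x(9/(1 - 1*(-3))) + L(h(u(4))))² = (6 + 1)² = 7² = 49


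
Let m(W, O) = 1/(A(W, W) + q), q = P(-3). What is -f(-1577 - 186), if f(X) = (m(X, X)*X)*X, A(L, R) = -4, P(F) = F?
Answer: 3108169/7 ≈ 4.4402e+5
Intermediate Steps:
q = -3
m(W, O) = -⅐ (m(W, O) = 1/(-4 - 3) = 1/(-7) = -⅐)
f(X) = -X²/7 (f(X) = (-X/7)*X = -X²/7)
-f(-1577 - 186) = -(-1)*(-1577 - 186)²/7 = -(-1)*(-1763)²/7 = -(-1)*3108169/7 = -1*(-3108169/7) = 3108169/7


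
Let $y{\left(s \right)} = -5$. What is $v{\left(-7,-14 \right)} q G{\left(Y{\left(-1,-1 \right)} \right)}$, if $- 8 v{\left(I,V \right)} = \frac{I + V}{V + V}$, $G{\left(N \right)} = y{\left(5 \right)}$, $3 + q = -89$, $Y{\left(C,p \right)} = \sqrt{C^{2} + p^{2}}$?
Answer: $- \frac{345}{8} \approx -43.125$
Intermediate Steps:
$q = -92$ ($q = -3 - 89 = -92$)
$G{\left(N \right)} = -5$
$v{\left(I,V \right)} = - \frac{I + V}{16 V}$ ($v{\left(I,V \right)} = - \frac{\left(I + V\right) \frac{1}{V + V}}{8} = - \frac{\left(I + V\right) \frac{1}{2 V}}{8} = - \frac{\frac{1}{2} \frac{1}{V} \left(I + V\right)}{8} = - \frac{I + V}{16 V}$)
$v{\left(-7,-14 \right)} q G{\left(Y{\left(-1,-1 \right)} \right)} = \frac{\left(-1\right) \left(-7\right) - -14}{16 \left(-14\right)} \left(-92\right) \left(-5\right) = \frac{1}{16} \left(- \frac{1}{14}\right) \left(7 + 14\right) \left(-92\right) \left(-5\right) = \frac{1}{16} \left(- \frac{1}{14}\right) 21 \left(-92\right) \left(-5\right) = \left(- \frac{3}{32}\right) \left(-92\right) \left(-5\right) = \frac{69}{8} \left(-5\right) = - \frac{345}{8}$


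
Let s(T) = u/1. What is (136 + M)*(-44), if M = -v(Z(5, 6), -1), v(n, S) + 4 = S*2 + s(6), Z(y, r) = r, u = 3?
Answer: -6116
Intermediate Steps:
s(T) = 3 (s(T) = 3/1 = 3*1 = 3)
v(n, S) = -1 + 2*S (v(n, S) = -4 + (S*2 + 3) = -4 + (2*S + 3) = -4 + (3 + 2*S) = -1 + 2*S)
M = 3 (M = -(-1 + 2*(-1)) = -(-1 - 2) = -1*(-3) = 3)
(136 + M)*(-44) = (136 + 3)*(-44) = 139*(-44) = -6116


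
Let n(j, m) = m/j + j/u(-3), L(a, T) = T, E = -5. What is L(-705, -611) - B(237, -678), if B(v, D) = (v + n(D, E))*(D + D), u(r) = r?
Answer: 627227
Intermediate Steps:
n(j, m) = -j/3 + m/j (n(j, m) = m/j + j/(-3) = m/j + j*(-1/3) = m/j - j/3 = -j/3 + m/j)
B(v, D) = 2*D*(v - 5/D - D/3) (B(v, D) = (v + (-D/3 - 5/D))*(D + D) = (v + (-5/D - D/3))*(2*D) = (v - 5/D - D/3)*(2*D) = 2*D*(v - 5/D - D/3))
L(-705, -611) - B(237, -678) = -611 - (-10 - 2/3*(-678)**2 + 2*(-678)*237) = -611 - (-10 - 2/3*459684 - 321372) = -611 - (-10 - 306456 - 321372) = -611 - 1*(-627838) = -611 + 627838 = 627227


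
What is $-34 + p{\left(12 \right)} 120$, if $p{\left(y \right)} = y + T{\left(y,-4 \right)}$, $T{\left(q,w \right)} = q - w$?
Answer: $3326$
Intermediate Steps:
$p{\left(y \right)} = 4 + 2 y$ ($p{\left(y \right)} = y + \left(y - -4\right) = y + \left(y + 4\right) = y + \left(4 + y\right) = 4 + 2 y$)
$-34 + p{\left(12 \right)} 120 = -34 + \left(4 + 2 \cdot 12\right) 120 = -34 + \left(4 + 24\right) 120 = -34 + 28 \cdot 120 = -34 + 3360 = 3326$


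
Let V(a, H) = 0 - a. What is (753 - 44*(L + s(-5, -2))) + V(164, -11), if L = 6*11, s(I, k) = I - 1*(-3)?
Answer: -2227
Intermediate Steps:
V(a, H) = -a
s(I, k) = 3 + I (s(I, k) = I + 3 = 3 + I)
L = 66
(753 - 44*(L + s(-5, -2))) + V(164, -11) = (753 - 44*(66 + (3 - 5))) - 1*164 = (753 - 44*(66 - 2)) - 164 = (753 - 44*64) - 164 = (753 - 2816) - 164 = -2063 - 164 = -2227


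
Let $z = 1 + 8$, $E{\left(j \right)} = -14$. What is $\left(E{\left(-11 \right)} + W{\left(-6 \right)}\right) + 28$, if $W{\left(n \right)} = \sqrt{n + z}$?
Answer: $14 + \sqrt{3} \approx 15.732$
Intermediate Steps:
$z = 9$
$W{\left(n \right)} = \sqrt{9 + n}$ ($W{\left(n \right)} = \sqrt{n + 9} = \sqrt{9 + n}$)
$\left(E{\left(-11 \right)} + W{\left(-6 \right)}\right) + 28 = \left(-14 + \sqrt{9 - 6}\right) + 28 = \left(-14 + \sqrt{3}\right) + 28 = 14 + \sqrt{3}$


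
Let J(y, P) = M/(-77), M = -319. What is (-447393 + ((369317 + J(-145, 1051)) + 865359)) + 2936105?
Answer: 26063745/7 ≈ 3.7234e+6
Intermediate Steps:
J(y, P) = 29/7 (J(y, P) = -319/(-77) = -319*(-1/77) = 29/7)
(-447393 + ((369317 + J(-145, 1051)) + 865359)) + 2936105 = (-447393 + ((369317 + 29/7) + 865359)) + 2936105 = (-447393 + (2585248/7 + 865359)) + 2936105 = (-447393 + 8642761/7) + 2936105 = 5511010/7 + 2936105 = 26063745/7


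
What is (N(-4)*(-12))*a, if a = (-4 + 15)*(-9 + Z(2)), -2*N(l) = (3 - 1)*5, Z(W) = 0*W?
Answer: -5940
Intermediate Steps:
Z(W) = 0
N(l) = -5 (N(l) = -(3 - 1)*5/2 = -5)
a = -99 (a = (-4 + 15)*(-9 + 0) = 11*(-9) = -99)
(N(-4)*(-12))*a = -5*(-12)*(-99) = 60*(-99) = -5940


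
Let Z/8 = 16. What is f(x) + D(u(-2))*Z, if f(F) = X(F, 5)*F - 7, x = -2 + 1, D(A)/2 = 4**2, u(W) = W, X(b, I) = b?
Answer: 4090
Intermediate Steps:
D(A) = 32 (D(A) = 2*4**2 = 2*16 = 32)
x = -1
f(F) = -7 + F**2 (f(F) = F*F - 7 = F**2 - 7 = -7 + F**2)
Z = 128 (Z = 8*16 = 128)
f(x) + D(u(-2))*Z = (-7 + (-1)**2) + 32*128 = (-7 + 1) + 4096 = -6 + 4096 = 4090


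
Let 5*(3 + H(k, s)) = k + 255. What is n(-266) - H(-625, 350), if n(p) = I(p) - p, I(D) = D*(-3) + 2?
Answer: 1143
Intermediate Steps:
I(D) = 2 - 3*D (I(D) = -3*D + 2 = 2 - 3*D)
H(k, s) = 48 + k/5 (H(k, s) = -3 + (k + 255)/5 = -3 + (255 + k)/5 = -3 + (51 + k/5) = 48 + k/5)
n(p) = 2 - 4*p (n(p) = (2 - 3*p) - p = 2 - 4*p)
n(-266) - H(-625, 350) = (2 - 4*(-266)) - (48 + (⅕)*(-625)) = (2 + 1064) - (48 - 125) = 1066 - 1*(-77) = 1066 + 77 = 1143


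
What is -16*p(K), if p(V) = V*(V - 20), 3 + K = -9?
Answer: -6144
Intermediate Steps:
K = -12 (K = -3 - 9 = -12)
p(V) = V*(-20 + V)
-16*p(K) = -(-192)*(-20 - 12) = -(-192)*(-32) = -16*384 = -6144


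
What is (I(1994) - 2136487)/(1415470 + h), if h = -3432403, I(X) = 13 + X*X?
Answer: -1839562/2016933 ≈ -0.91206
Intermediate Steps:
I(X) = 13 + X²
(I(1994) - 2136487)/(1415470 + h) = ((13 + 1994²) - 2136487)/(1415470 - 3432403) = ((13 + 3976036) - 2136487)/(-2016933) = (3976049 - 2136487)*(-1/2016933) = 1839562*(-1/2016933) = -1839562/2016933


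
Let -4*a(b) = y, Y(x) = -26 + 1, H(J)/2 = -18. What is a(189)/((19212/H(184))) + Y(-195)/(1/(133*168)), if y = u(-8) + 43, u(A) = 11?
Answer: -1788637119/3202 ≈ -5.5860e+5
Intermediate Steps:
H(J) = -36 (H(J) = 2*(-18) = -36)
Y(x) = -25
y = 54 (y = 11 + 43 = 54)
a(b) = -27/2 (a(b) = -¼*54 = -27/2)
a(189)/((19212/H(184))) + Y(-195)/(1/(133*168)) = -27/(2*(19212/(-36))) - 25*133*168 = -27/(2*(19212*(-1/36))) - 25/(1/22344) = -27/(2*(-1601/3)) - 25/1/22344 = -27/2*(-3/1601) - 25*22344 = 81/3202 - 558600 = -1788637119/3202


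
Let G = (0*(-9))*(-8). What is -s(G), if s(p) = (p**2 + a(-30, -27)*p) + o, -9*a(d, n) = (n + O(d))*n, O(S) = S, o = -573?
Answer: 573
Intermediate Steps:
a(d, n) = -n*(d + n)/9 (a(d, n) = -(n + d)*n/9 = -(d + n)*n/9 = -n*(d + n)/9)
G = 0 (G = 0*(-8) = 0)
s(p) = -573 + p**2 - 171*p (s(p) = (p**2 + (-1/9*(-27)*(-30 - 27))*p) - 573 = (p**2 + (-1/9*(-27)*(-57))*p) - 573 = (p**2 - 171*p) - 573 = -573 + p**2 - 171*p)
-s(G) = -(-573 + 0**2 - 171*0) = -(-573 + 0 + 0) = -1*(-573) = 573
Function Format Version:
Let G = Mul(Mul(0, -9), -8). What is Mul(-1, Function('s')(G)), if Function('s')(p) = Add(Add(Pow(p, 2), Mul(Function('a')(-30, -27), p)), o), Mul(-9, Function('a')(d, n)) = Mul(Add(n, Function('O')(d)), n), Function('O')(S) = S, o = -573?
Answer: 573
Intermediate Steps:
Function('a')(d, n) = Mul(Rational(-1, 9), n, Add(d, n)) (Function('a')(d, n) = Mul(Rational(-1, 9), Mul(Add(n, d), n)) = Mul(Rational(-1, 9), Mul(Add(d, n), n)) = Mul(Rational(-1, 9), Mul(n, Add(d, n))) = Mul(Rational(-1, 9), n, Add(d, n)))
G = 0 (G = Mul(0, -8) = 0)
Function('s')(p) = Add(-573, Pow(p, 2), Mul(-171, p)) (Function('s')(p) = Add(Add(Pow(p, 2), Mul(Mul(Rational(-1, 9), -27, Add(-30, -27)), p)), -573) = Add(Add(Pow(p, 2), Mul(Mul(Rational(-1, 9), -27, -57), p)), -573) = Add(Add(Pow(p, 2), Mul(-171, p)), -573) = Add(-573, Pow(p, 2), Mul(-171, p)))
Mul(-1, Function('s')(G)) = Mul(-1, Add(-573, Pow(0, 2), Mul(-171, 0))) = Mul(-1, Add(-573, 0, 0)) = Mul(-1, -573) = 573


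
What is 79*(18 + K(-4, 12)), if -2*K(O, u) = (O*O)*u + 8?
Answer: -6478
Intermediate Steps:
K(O, u) = -4 - u*O²/2 (K(O, u) = -((O*O)*u + 8)/2 = -(O²*u + 8)/2 = -(u*O² + 8)/2 = -(8 + u*O²)/2 = -4 - u*O²/2)
79*(18 + K(-4, 12)) = 79*(18 + (-4 - ½*12*(-4)²)) = 79*(18 + (-4 - ½*12*16)) = 79*(18 + (-4 - 96)) = 79*(18 - 100) = 79*(-82) = -6478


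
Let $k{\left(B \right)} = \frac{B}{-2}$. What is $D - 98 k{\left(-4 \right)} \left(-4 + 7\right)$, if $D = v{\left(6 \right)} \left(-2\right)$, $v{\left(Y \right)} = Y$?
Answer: $-600$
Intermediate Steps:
$k{\left(B \right)} = - \frac{B}{2}$ ($k{\left(B \right)} = B \left(- \frac{1}{2}\right) = - \frac{B}{2}$)
$D = -12$ ($D = 6 \left(-2\right) = -12$)
$D - 98 k{\left(-4 \right)} \left(-4 + 7\right) = -12 - 98 \left(- \frac{1}{2}\right) \left(-4\right) \left(-4 + 7\right) = -12 - 98 \cdot 2 \cdot 3 = -12 - 588 = -600$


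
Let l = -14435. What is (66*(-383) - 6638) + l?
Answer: -46351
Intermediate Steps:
(66*(-383) - 6638) + l = (66*(-383) - 6638) - 14435 = (-25278 - 6638) - 14435 = -31916 - 14435 = -46351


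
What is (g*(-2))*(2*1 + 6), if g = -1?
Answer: 16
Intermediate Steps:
(g*(-2))*(2*1 + 6) = (-1*(-2))*(2*1 + 6) = 2*(2 + 6) = 2*8 = 16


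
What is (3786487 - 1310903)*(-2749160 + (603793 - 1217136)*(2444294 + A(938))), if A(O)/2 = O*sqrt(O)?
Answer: -3711379104829527168 - 2848484852077312*sqrt(938) ≈ -3.7986e+18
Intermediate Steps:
A(O) = 2*O**(3/2) (A(O) = 2*(O*sqrt(O)) = 2*O**(3/2))
(3786487 - 1310903)*(-2749160 + (603793 - 1217136)*(2444294 + A(938))) = (3786487 - 1310903)*(-2749160 + (603793 - 1217136)*(2444294 + 2*938**(3/2))) = 2475584*(-2749160 - 613343*(2444294 + 2*(938*sqrt(938)))) = 2475584*(-2749160 - 613343*(2444294 + 1876*sqrt(938))) = 2475584*(-2749160 + (-1499190614842 - 1150631468*sqrt(938))) = 2475584*(-1499193364002 - 1150631468*sqrt(938)) = -3711379104829527168 - 2848484852077312*sqrt(938)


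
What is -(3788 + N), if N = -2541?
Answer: -1247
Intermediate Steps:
-(3788 + N) = -(3788 - 2541) = -1*1247 = -1247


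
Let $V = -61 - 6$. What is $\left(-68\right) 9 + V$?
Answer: $-679$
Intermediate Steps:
$V = -67$
$\left(-68\right) 9 + V = \left(-68\right) 9 - 67 = -612 - 67 = -679$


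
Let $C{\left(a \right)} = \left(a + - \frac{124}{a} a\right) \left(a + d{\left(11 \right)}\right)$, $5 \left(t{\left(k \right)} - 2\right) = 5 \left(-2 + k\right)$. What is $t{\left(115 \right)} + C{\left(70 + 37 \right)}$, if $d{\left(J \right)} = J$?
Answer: $-1891$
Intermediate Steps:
$t{\left(k \right)} = k$ ($t{\left(k \right)} = 2 + \frac{5 \left(-2 + k\right)}{5} = 2 + \frac{-10 + 5 k}{5} = 2 + \left(-2 + k\right) = k$)
$C{\left(a \right)} = \left(-124 + a\right) \left(11 + a\right)$ ($C{\left(a \right)} = \left(a + - \frac{124}{a} a\right) \left(a + 11\right) = \left(a - 124\right) \left(11 + a\right) = \left(-124 + a\right) \left(11 + a\right)$)
$t{\left(115 \right)} + C{\left(70 + 37 \right)} = 115 - \left(1364 - \left(70 + 37\right)^{2} + 113 \left(70 + 37\right)\right) = 115 - \left(13455 - 11449\right) = 115 - 2006 = -1891$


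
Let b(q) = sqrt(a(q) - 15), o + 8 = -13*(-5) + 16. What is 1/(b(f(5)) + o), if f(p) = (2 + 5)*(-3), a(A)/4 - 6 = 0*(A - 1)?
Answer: 1/76 ≈ 0.013158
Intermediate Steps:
a(A) = 24 (a(A) = 24 + 4*(0*(A - 1)) = 24 + 4*(0*(-1 + A)) = 24 + 4*0 = 24 + 0 = 24)
o = 73 (o = -8 + (-13*(-5) + 16) = -8 + (65 + 16) = -8 + 81 = 73)
f(p) = -21 (f(p) = 7*(-3) = -21)
b(q) = 3 (b(q) = sqrt(24 - 15) = sqrt(9) = 3)
1/(b(f(5)) + o) = 1/(3 + 73) = 1/76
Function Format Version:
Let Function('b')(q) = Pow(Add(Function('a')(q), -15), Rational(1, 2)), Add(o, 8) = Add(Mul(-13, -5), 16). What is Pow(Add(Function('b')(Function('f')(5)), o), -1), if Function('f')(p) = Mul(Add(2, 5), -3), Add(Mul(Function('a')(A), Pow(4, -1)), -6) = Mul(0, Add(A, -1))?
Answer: Rational(1, 76) ≈ 0.013158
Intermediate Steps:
Function('a')(A) = 24 (Function('a')(A) = Add(24, Mul(4, Mul(0, Add(A, -1)))) = Add(24, Mul(4, Mul(0, Add(-1, A)))) = Add(24, Mul(4, 0)) = Add(24, 0) = 24)
o = 73 (o = Add(-8, Add(Mul(-13, -5), 16)) = Add(-8, Add(65, 16)) = Add(-8, 81) = 73)
Function('f')(p) = -21 (Function('f')(p) = Mul(7, -3) = -21)
Function('b')(q) = 3 (Function('b')(q) = Pow(Add(24, -15), Rational(1, 2)) = Pow(9, Rational(1, 2)) = 3)
Pow(Add(Function('b')(Function('f')(5)), o), -1) = Pow(Add(3, 73), -1) = Pow(76, -1) = Rational(1, 76)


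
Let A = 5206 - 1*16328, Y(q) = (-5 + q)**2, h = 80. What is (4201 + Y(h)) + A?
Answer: -1296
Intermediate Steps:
A = -11122 (A = 5206 - 16328 = -11122)
(4201 + Y(h)) + A = (4201 + (-5 + 80)**2) - 11122 = (4201 + 75**2) - 11122 = (4201 + 5625) - 11122 = 9826 - 11122 = -1296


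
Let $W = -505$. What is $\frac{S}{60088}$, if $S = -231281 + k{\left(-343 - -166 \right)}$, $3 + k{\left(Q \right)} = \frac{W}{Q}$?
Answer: $- \frac{158057}{41064} \approx -3.849$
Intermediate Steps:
$k{\left(Q \right)} = -3 - \frac{505}{Q}$
$S = - \frac{40936763}{177}$ ($S = -231281 - \left(3 + \frac{505}{-343 - -166}\right) = -231281 - \left(3 + \frac{505}{-343 + 166}\right) = -231281 - \left(3 + \frac{505}{-177}\right) = -231281 - \frac{26}{177} = - \frac{40936763}{177} \approx -2.3128 \cdot 10^{5}$)
$\frac{S}{60088} = - \frac{40936763}{177 \cdot 60088} = \left(- \frac{40936763}{177}\right) \frac{1}{60088} = - \frac{158057}{41064}$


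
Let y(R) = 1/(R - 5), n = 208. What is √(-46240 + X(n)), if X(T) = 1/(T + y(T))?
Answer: I*√3297745133133/8445 ≈ 215.03*I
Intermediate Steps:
y(R) = 1/(-5 + R)
X(T) = 1/(T + 1/(-5 + T))
√(-46240 + X(n)) = √(-46240 + (-5 + 208)/(1 + 208*(-5 + 208))) = √(-46240 + 203/(1 + 208*203)) = √(-46240 + 203/(1 + 42224)) = √(-46240 + 203/42225) = √(-1952483797/42225) = I*√3297745133133/8445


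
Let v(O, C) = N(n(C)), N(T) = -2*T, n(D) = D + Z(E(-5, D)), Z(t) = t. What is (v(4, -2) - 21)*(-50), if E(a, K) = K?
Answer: 650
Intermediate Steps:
n(D) = 2*D (n(D) = D + D = 2*D)
v(O, C) = -4*C
(v(4, -2) - 21)*(-50) = (-4*(-2) - 21)*(-50) = (8 - 21)*(-50) = -13*(-50) = 650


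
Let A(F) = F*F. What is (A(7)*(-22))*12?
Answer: -12936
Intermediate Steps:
A(F) = F**2
(A(7)*(-22))*12 = (7**2*(-22))*12 = (49*(-22))*12 = -1078*12 = -12936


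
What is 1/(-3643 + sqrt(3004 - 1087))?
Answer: -3643/13269532 - 3*sqrt(213)/13269532 ≈ -0.00027784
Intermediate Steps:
1/(-3643 + sqrt(3004 - 1087)) = 1/(-3643 + sqrt(1917)) = 1/(-3643 + 3*sqrt(213))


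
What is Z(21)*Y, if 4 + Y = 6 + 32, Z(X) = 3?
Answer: 102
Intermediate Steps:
Y = 34 (Y = -4 + (6 + 32) = -4 + 38 = 34)
Z(21)*Y = 3*34 = 102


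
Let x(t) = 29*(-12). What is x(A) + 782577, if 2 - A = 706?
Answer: 782229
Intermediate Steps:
A = -704 (A = 2 - 1*706 = 2 - 706 = -704)
x(t) = -348
x(A) + 782577 = -348 + 782577 = 782229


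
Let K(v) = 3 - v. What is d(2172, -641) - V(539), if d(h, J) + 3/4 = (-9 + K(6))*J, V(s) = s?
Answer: 28609/4 ≈ 7152.3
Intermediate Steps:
d(h, J) = -¾ - 12*J (d(h, J) = -¾ + (-9 + (3 - 1*6))*J = -¾ + (-9 + (3 - 6))*J = -¾ + (-9 - 3)*J = -¾ - 12*J)
d(2172, -641) - V(539) = (-¾ - 12*(-641)) - 1*539 = (-¾ + 7692) - 539 = 30765/4 - 539 = 28609/4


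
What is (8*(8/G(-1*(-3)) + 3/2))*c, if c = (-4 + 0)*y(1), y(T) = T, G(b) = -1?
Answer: 208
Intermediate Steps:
c = -4 (c = (-4 + 0)*1 = -4*1 = -4)
(8*(8/G(-1*(-3)) + 3/2))*c = (8*(8/(-1) + 3/2))*(-4) = (8*(8*(-1) + 3*(½)))*(-4) = (8*(-8 + 3/2))*(-4) = (8*(-13/2))*(-4) = -52*(-4) = 208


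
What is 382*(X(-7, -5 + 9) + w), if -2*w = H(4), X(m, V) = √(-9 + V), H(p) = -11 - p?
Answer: 2865 + 382*I*√5 ≈ 2865.0 + 854.18*I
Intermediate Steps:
w = 15/2 (w = -(-11 - 1*4)/2 = -(-11 - 4)/2 = -½*(-15) = 15/2 ≈ 7.5000)
382*(X(-7, -5 + 9) + w) = 382*(√(-9 + (-5 + 9)) + 15/2) = 382*(√(-9 + 4) + 15/2) = 382*(√(-5) + 15/2) = 382*(I*√5 + 15/2) = 382*(15/2 + I*√5) = 2865 + 382*I*√5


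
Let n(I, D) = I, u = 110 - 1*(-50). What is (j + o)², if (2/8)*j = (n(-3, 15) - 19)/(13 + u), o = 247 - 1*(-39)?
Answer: 2439372100/29929 ≈ 81505.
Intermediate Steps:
u = 160 (u = 110 + 50 = 160)
o = 286 (o = 247 + 39 = 286)
j = -88/173 (j = 4*((-3 - 19)/(13 + 160)) = 4*(-22/173) = -88/173 ≈ -0.50867)
(j + o)² = (-88/173 + 286)² = (49390/173)² = 2439372100/29929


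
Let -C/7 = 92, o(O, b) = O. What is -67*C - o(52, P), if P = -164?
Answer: 43096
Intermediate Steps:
C = -644 (C = -7*92 = -644)
-67*C - o(52, P) = -67*(-644) - 1*52 = 43148 - 52 = 43096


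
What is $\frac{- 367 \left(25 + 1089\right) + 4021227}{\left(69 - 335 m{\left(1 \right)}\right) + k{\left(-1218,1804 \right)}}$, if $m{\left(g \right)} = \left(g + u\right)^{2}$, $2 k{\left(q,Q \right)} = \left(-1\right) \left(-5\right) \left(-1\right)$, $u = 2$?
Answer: $- \frac{7224778}{5897} \approx -1225.2$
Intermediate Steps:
$k{\left(q,Q \right)} = - \frac{5}{2}$ ($k{\left(q,Q \right)} = \frac{\left(-1\right) \left(-5\right) \left(-1\right)}{2} = \frac{5 \left(-1\right)}{2} = \frac{1}{2} \left(-5\right) = - \frac{5}{2}$)
$m{\left(g \right)} = \left(2 + g\right)^{2}$ ($m{\left(g \right)} = \left(g + 2\right)^{2} = \left(2 + g\right)^{2}$)
$\frac{- 367 \left(25 + 1089\right) + 4021227}{\left(69 - 335 m{\left(1 \right)}\right) + k{\left(-1218,1804 \right)}} = \frac{- 367 \left(25 + 1089\right) + 4021227}{\left(69 - 335 \left(2 + 1\right)^{2}\right) - \frac{5}{2}} = \frac{\left(-367\right) 1114 + 4021227}{\left(69 - 335 \cdot 3^{2}\right) - \frac{5}{2}} = \frac{-408838 + 4021227}{\left(69 - 3015\right) - \frac{5}{2}} = \frac{3612389}{\left(69 - 3015\right) - \frac{5}{2}} = \frac{3612389}{-2946 - \frac{5}{2}} = \frac{3612389}{- \frac{5897}{2}} = 3612389 \left(- \frac{2}{5897}\right) = - \frac{7224778}{5897}$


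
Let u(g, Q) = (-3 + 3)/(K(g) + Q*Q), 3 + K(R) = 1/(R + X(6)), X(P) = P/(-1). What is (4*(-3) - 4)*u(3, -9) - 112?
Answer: -112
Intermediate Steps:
X(P) = -P (X(P) = P*(-1) = -P)
K(R) = -3 + 1/(-6 + R) (K(R) = -3 + 1/(R - 1*6) = -3 + 1/(R - 6) = -3 + 1/(-6 + R))
u(g, Q) = 0 (u(g, Q) = (-3 + 3)/((19 - 3*g)/(-6 + g) + Q*Q) = 0/((19 - 3*g)/(-6 + g) + Q²) = 0/(Q² + (19 - 3*g)/(-6 + g)) = 0)
(4*(-3) - 4)*u(3, -9) - 112 = (4*(-3) - 4)*0 - 112 = (-12 - 4)*0 - 112 = -16*0 - 112 = 0 - 112 = -112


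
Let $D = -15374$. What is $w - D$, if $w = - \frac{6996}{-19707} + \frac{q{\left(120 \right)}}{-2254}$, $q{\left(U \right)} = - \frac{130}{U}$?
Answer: $\frac{2731689530021}{177678312} \approx 15374.0$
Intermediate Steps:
$w = \frac{63161333}{177678312}$ ($w = - \frac{6996}{-19707} + \frac{\left(-130\right) \frac{1}{120}}{-2254} = \left(-6996\right) \left(- \frac{1}{19707}\right) + \left(-130\right) \frac{1}{120} \left(- \frac{1}{2254}\right) = \frac{2332}{6569} - - \frac{13}{27048} = \frac{2332}{6569} + \frac{13}{27048} = \frac{63161333}{177678312} \approx 0.35548$)
$w - D = \frac{63161333}{177678312} - -15374 = \frac{63161333}{177678312} + 15374 = \frac{2731689530021}{177678312}$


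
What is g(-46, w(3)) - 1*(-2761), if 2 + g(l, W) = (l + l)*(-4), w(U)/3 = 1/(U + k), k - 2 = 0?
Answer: 3127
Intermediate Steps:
k = 2 (k = 2 + 0 = 2)
w(U) = 3/(2 + U) (w(U) = 3/(U + 2) = 3/(2 + U))
g(l, W) = -2 - 8*l (g(l, W) = -2 + (l + l)*(-4) = -2 + (2*l)*(-4) = -2 - 8*l)
g(-46, w(3)) - 1*(-2761) = (-2 - 8*(-46)) - 1*(-2761) = (-2 + 368) + 2761 = 366 + 2761 = 3127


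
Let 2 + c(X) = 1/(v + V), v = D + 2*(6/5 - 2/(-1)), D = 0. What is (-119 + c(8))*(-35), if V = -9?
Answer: 55230/13 ≈ 4248.5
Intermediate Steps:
v = 32/5 (v = 0 + 2*(6/5 - 2/(-1)) = 0 + 2*(6*(1/5) - 2*(-1)) = 0 + 2*(6/5 + 2) = 0 + 2*(16/5) = 0 + 32/5 = 32/5 ≈ 6.4000)
c(X) = -31/13 (c(X) = -2 + 1/(32/5 - 9) = -2 + 1/(-13/5) = -2 - 5/13 = -31/13)
(-119 + c(8))*(-35) = (-119 - 31/13)*(-35) = -1578/13*(-35) = 55230/13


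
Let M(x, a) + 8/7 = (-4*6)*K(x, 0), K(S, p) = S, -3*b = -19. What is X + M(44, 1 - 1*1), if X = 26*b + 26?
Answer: -18196/21 ≈ -866.48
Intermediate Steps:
b = 19/3 (b = -⅓*(-19) = 19/3 ≈ 6.3333)
X = 572/3 (X = 26*(19/3) + 26 = 494/3 + 26 = 572/3 ≈ 190.67)
M(x, a) = -8/7 - 24*x (M(x, a) = -8/7 + (-4*6)*x = -8/7 - 24*x)
X + M(44, 1 - 1*1) = 572/3 + (-8/7 - 24*44) = 572/3 + (-8/7 - 1056) = 572/3 - 7400/7 = -18196/21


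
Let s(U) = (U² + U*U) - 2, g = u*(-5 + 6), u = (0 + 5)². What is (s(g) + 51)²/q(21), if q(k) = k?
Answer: 562467/7 ≈ 80352.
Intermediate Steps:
u = 25 (u = 5² = 25)
g = 25 (g = 25*(-5 + 6) = 25*1 = 25)
s(U) = -2 + 2*U² (s(U) = (U² + U²) - 2 = 2*U² - 2 = -2 + 2*U²)
(s(g) + 51)²/q(21) = ((-2 + 2*25²) + 51)²/21 = ((-2 + 2*625) + 51)²*(1/21) = ((-2 + 1250) + 51)²*(1/21) = (1248 + 51)²*(1/21) = 1299²*(1/21) = 1687401*(1/21) = 562467/7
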